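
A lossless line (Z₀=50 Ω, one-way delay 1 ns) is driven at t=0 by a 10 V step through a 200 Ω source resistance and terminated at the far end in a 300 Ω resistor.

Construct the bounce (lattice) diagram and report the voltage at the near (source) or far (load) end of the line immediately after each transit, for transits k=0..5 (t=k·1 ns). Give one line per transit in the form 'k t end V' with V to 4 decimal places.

0 0 source 2.0000
1 1 load 3.4286
2 2 source 4.2857
3 3 load 4.8980
4 4 source 5.2653
5 5 load 5.5277

Γ_L=0.714286, Γ_S=0.600000; launch V₁=10·50/250=2.000000
k=0 src: V=2.0000
k=1 load: inc=2.000000, refl=2.000000·0.714286=1.4286; V=0.000000+2.000000+1.428571=3.4286
k=2 src: inc=1.428571, refl=1.428571·0.600000=0.8571; V=2.000000+1.428571+0.857143=4.2857
k=3 load: inc=0.857143, refl=0.857143·0.714286=0.6122; V=3.428571+0.857143+0.612245=4.8980
k=4 src: inc=0.612245, refl=0.612245·0.600000=0.3673; V=4.285714+0.612245+0.367347=5.2653
k=5 load: inc=0.367347, refl=0.367347·0.714286=0.2624; V=4.897959+0.367347+0.262391=5.5277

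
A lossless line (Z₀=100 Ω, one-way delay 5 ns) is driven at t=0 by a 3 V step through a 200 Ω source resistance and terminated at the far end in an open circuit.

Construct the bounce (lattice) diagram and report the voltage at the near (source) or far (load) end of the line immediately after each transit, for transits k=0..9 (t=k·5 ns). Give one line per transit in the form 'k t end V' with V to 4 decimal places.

Γ_L=1.000000, Γ_S=0.333333; launch V₁=3·100/300=1.000000
k=0 src: V=1.0000
k=1 load: inc=1.000000, refl=1.000000·1.000000=1.0000; V=0.000000+1.000000+1.000000=2.0000
k=2 src: inc=1.000000, refl=1.000000·0.333333=0.3333; V=1.000000+1.000000+0.333333=2.3333
k=3 load: inc=0.333333, refl=0.333333·1.000000=0.3333; V=2.000000+0.333333+0.333333=2.6667
k=4 src: inc=0.333333, refl=0.333333·0.333333=0.1111; V=2.333333+0.333333+0.111111=2.7778
k=5 load: inc=0.111111, refl=0.111111·1.000000=0.1111; V=2.666667+0.111111+0.111111=2.8889
k=6 src: inc=0.111111, refl=0.111111·0.333333=0.0370; V=2.777778+0.111111+0.037037=2.9259
k=7 load: inc=0.037037, refl=0.037037·1.000000=0.0370; V=2.888889+0.037037+0.037037=2.9630
k=8 src: inc=0.037037, refl=0.037037·0.333333=0.0123; V=2.925926+0.037037+0.012346=2.9753
k=9 load: inc=0.012346, refl=0.012346·1.000000=0.0123; V=2.962963+0.012346+0.012346=2.9877

0 0 source 1.0000
1 5 load 2.0000
2 10 source 2.3333
3 15 load 2.6667
4 20 source 2.7778
5 25 load 2.8889
6 30 source 2.9259
7 35 load 2.9630
8 40 source 2.9753
9 45 load 2.9877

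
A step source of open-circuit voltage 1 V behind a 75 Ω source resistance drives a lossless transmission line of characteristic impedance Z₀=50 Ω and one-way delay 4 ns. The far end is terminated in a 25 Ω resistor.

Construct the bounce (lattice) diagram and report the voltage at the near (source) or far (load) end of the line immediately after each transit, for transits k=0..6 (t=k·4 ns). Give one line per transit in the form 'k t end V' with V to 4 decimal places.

Γ_L=-0.333333, Γ_S=0.200000; launch V₁=1·50/125=0.400000
k=0 src: V=0.4000
k=1 load: inc=0.400000, refl=0.400000·-0.333333=-0.1333; V=0.000000+0.400000+-0.133333=0.2667
k=2 src: inc=-0.133333, refl=-0.133333·0.200000=-0.0267; V=0.400000+-0.133333+-0.026667=0.2400
k=3 load: inc=-0.026667, refl=-0.026667·-0.333333=0.0089; V=0.266667+-0.026667+0.008889=0.2489
k=4 src: inc=0.008889, refl=0.008889·0.200000=0.0018; V=0.240000+0.008889+0.001778=0.2507
k=5 load: inc=0.001778, refl=0.001778·-0.333333=-0.0006; V=0.248889+0.001778+-0.000593=0.2501
k=6 src: inc=-0.000593, refl=-0.000593·0.200000=-0.0001; V=0.250667+-0.000593+-0.000119=0.2500

0 0 source 0.4000
1 4 load 0.2667
2 8 source 0.2400
3 12 load 0.2489
4 16 source 0.2507
5 20 load 0.2501
6 24 source 0.2500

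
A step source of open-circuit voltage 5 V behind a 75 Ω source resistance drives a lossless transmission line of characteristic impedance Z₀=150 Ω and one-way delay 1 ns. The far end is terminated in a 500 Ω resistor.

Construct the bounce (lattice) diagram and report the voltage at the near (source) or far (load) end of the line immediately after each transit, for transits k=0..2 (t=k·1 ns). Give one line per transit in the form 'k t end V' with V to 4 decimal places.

0 0 source 3.3333
1 1 load 5.1282
2 2 source 4.5299

Γ_L=0.538462, Γ_S=-0.333333; launch V₁=5·150/225=3.333333
k=0 src: V=3.3333
k=1 load: inc=3.333333, refl=3.333333·0.538462=1.7949; V=0.000000+3.333333+1.794872=5.1282
k=2 src: inc=1.794872, refl=1.794872·-0.333333=-0.5983; V=3.333333+1.794872+-0.598291=4.5299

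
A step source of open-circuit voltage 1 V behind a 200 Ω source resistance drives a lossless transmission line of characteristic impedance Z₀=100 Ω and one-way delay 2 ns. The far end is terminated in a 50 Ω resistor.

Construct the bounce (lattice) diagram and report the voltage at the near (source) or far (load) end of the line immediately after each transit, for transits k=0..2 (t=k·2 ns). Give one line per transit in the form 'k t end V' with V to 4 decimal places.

0 0 source 0.3333
1 2 load 0.2222
2 4 source 0.1852

Γ_L=-0.333333, Γ_S=0.333333; launch V₁=1·100/300=0.333333
k=0 src: V=0.3333
k=1 load: inc=0.333333, refl=0.333333·-0.333333=-0.1111; V=0.000000+0.333333+-0.111111=0.2222
k=2 src: inc=-0.111111, refl=-0.111111·0.333333=-0.0370; V=0.333333+-0.111111+-0.037037=0.1852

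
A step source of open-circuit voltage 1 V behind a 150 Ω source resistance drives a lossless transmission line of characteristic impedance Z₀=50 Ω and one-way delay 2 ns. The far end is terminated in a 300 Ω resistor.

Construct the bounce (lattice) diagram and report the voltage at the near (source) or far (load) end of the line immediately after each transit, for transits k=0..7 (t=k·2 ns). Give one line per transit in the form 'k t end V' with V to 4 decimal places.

Γ_L=0.714286, Γ_S=0.500000; launch V₁=1·50/200=0.250000
k=0 src: V=0.2500
k=1 load: inc=0.250000, refl=0.250000·0.714286=0.1786; V=0.000000+0.250000+0.178571=0.4286
k=2 src: inc=0.178571, refl=0.178571·0.500000=0.0893; V=0.250000+0.178571+0.089286=0.5179
k=3 load: inc=0.089286, refl=0.089286·0.714286=0.0638; V=0.428571+0.089286+0.063776=0.5816
k=4 src: inc=0.063776, refl=0.063776·0.500000=0.0319; V=0.517857+0.063776+0.031888=0.6135
k=5 load: inc=0.031888, refl=0.031888·0.714286=0.0228; V=0.581633+0.031888+0.022777=0.6363
k=6 src: inc=0.022777, refl=0.022777·0.500000=0.0114; V=0.613520+0.022777+0.011388=0.6477
k=7 load: inc=0.011388, refl=0.011388·0.714286=0.0081; V=0.636297+0.011388+0.008135=0.6558

0 0 source 0.2500
1 2 load 0.4286
2 4 source 0.5179
3 6 load 0.5816
4 8 source 0.6135
5 10 load 0.6363
6 12 source 0.6477
7 14 load 0.6558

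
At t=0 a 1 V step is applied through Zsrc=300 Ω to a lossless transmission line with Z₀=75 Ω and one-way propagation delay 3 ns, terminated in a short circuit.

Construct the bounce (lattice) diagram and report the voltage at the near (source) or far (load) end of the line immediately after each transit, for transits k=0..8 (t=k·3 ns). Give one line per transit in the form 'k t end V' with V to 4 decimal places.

Γ_L=-1.000000, Γ_S=0.600000; launch V₁=1·75/375=0.200000
k=0 src: V=0.2000
k=1 load: inc=0.200000, refl=0.200000·-1.000000=-0.2000; V=0.000000+0.200000+-0.200000=0.0000
k=2 src: inc=-0.200000, refl=-0.200000·0.600000=-0.1200; V=0.200000+-0.200000+-0.120000=-0.1200
k=3 load: inc=-0.120000, refl=-0.120000·-1.000000=0.1200; V=0.000000+-0.120000+0.120000=0.0000
k=4 src: inc=0.120000, refl=0.120000·0.600000=0.0720; V=-0.120000+0.120000+0.072000=0.0720
k=5 load: inc=0.072000, refl=0.072000·-1.000000=-0.0720; V=0.000000+0.072000+-0.072000=0.0000
k=6 src: inc=-0.072000, refl=-0.072000·0.600000=-0.0432; V=0.072000+-0.072000+-0.043200=-0.0432
k=7 load: inc=-0.043200, refl=-0.043200·-1.000000=0.0432; V=0.000000+-0.043200+0.043200=0.0000
k=8 src: inc=0.043200, refl=0.043200·0.600000=0.0259; V=-0.043200+0.043200+0.025920=0.0259

0 0 source 0.2000
1 3 load 0.0000
2 6 source -0.1200
3 9 load 0.0000
4 12 source 0.0720
5 15 load 0.0000
6 18 source -0.0432
7 21 load 0.0000
8 24 source 0.0259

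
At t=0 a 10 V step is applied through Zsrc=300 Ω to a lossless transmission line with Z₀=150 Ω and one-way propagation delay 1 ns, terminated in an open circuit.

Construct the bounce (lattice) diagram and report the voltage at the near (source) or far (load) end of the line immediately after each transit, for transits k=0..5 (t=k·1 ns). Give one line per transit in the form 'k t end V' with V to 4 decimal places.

0 0 source 3.3333
1 1 load 6.6667
2 2 source 7.7778
3 3 load 8.8889
4 4 source 9.2593
5 5 load 9.6296

Γ_L=1.000000, Γ_S=0.333333; launch V₁=10·150/450=3.333333
k=0 src: V=3.3333
k=1 load: inc=3.333333, refl=3.333333·1.000000=3.3333; V=0.000000+3.333333+3.333333=6.6667
k=2 src: inc=3.333333, refl=3.333333·0.333333=1.1111; V=3.333333+3.333333+1.111111=7.7778
k=3 load: inc=1.111111, refl=1.111111·1.000000=1.1111; V=6.666667+1.111111+1.111111=8.8889
k=4 src: inc=1.111111, refl=1.111111·0.333333=0.3704; V=7.777778+1.111111+0.370370=9.2593
k=5 load: inc=0.370370, refl=0.370370·1.000000=0.3704; V=8.888889+0.370370+0.370370=9.6296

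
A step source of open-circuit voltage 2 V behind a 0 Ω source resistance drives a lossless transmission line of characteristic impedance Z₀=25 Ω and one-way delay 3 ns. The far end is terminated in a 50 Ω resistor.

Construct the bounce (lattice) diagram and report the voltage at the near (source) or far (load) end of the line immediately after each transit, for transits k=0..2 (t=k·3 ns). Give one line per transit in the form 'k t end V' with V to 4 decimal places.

0 0 source 2.0000
1 3 load 2.6667
2 6 source 2.0000

Γ_L=0.333333, Γ_S=-1.000000; launch V₁=2·25/25=2.000000
k=0 src: V=2.0000
k=1 load: inc=2.000000, refl=2.000000·0.333333=0.6667; V=0.000000+2.000000+0.666667=2.6667
k=2 src: inc=0.666667, refl=0.666667·-1.000000=-0.6667; V=2.000000+0.666667+-0.666667=2.0000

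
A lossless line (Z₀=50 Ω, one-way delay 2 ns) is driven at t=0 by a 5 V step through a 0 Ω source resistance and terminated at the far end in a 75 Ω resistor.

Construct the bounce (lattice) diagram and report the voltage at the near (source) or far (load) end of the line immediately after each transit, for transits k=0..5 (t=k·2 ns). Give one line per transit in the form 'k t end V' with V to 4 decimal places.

Γ_L=0.200000, Γ_S=-1.000000; launch V₁=5·50/50=5.000000
k=0 src: V=5.0000
k=1 load: inc=5.000000, refl=5.000000·0.200000=1.0000; V=0.000000+5.000000+1.000000=6.0000
k=2 src: inc=1.000000, refl=1.000000·-1.000000=-1.0000; V=5.000000+1.000000+-1.000000=5.0000
k=3 load: inc=-1.000000, refl=-1.000000·0.200000=-0.2000; V=6.000000+-1.000000+-0.200000=4.8000
k=4 src: inc=-0.200000, refl=-0.200000·-1.000000=0.2000; V=5.000000+-0.200000+0.200000=5.0000
k=5 load: inc=0.200000, refl=0.200000·0.200000=0.0400; V=4.800000+0.200000+0.040000=5.0400

0 0 source 5.0000
1 2 load 6.0000
2 4 source 5.0000
3 6 load 4.8000
4 8 source 5.0000
5 10 load 5.0400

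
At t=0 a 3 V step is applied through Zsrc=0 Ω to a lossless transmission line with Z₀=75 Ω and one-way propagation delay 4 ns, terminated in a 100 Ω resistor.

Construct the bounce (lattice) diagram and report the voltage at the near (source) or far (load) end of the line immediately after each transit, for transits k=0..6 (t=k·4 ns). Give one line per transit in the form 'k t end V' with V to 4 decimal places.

0 0 source 3.0000
1 4 load 3.4286
2 8 source 3.0000
3 12 load 2.9388
4 16 source 3.0000
5 20 load 3.0087
6 24 source 3.0000

Γ_L=0.142857, Γ_S=-1.000000; launch V₁=3·75/75=3.000000
k=0 src: V=3.0000
k=1 load: inc=3.000000, refl=3.000000·0.142857=0.4286; V=0.000000+3.000000+0.428571=3.4286
k=2 src: inc=0.428571, refl=0.428571·-1.000000=-0.4286; V=3.000000+0.428571+-0.428571=3.0000
k=3 load: inc=-0.428571, refl=-0.428571·0.142857=-0.0612; V=3.428571+-0.428571+-0.061224=2.9388
k=4 src: inc=-0.061224, refl=-0.061224·-1.000000=0.0612; V=3.000000+-0.061224+0.061224=3.0000
k=5 load: inc=0.061224, refl=0.061224·0.142857=0.0087; V=2.938776+0.061224+0.008746=3.0087
k=6 src: inc=0.008746, refl=0.008746·-1.000000=-0.0087; V=3.000000+0.008746+-0.008746=3.0000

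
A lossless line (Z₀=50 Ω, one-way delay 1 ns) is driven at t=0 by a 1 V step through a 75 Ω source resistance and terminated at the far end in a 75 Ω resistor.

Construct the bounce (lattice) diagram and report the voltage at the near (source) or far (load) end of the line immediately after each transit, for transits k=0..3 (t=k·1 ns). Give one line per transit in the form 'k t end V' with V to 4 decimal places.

0 0 source 0.4000
1 1 load 0.4800
2 2 source 0.4960
3 3 load 0.4992

Γ_L=0.200000, Γ_S=0.200000; launch V₁=1·50/125=0.400000
k=0 src: V=0.4000
k=1 load: inc=0.400000, refl=0.400000·0.200000=0.0800; V=0.000000+0.400000+0.080000=0.4800
k=2 src: inc=0.080000, refl=0.080000·0.200000=0.0160; V=0.400000+0.080000+0.016000=0.4960
k=3 load: inc=0.016000, refl=0.016000·0.200000=0.0032; V=0.480000+0.016000+0.003200=0.4992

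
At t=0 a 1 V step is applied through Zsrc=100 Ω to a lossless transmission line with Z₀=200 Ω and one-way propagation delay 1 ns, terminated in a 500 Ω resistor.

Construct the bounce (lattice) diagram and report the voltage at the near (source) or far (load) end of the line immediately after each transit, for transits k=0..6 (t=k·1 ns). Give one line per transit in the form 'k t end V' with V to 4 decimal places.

0 0 source 0.6667
1 1 load 0.9524
2 2 source 0.8571
3 3 load 0.8163
4 4 source 0.8299
5 5 load 0.8358
6 6 source 0.8338

Γ_L=0.428571, Γ_S=-0.333333; launch V₁=1·200/300=0.666667
k=0 src: V=0.6667
k=1 load: inc=0.666667, refl=0.666667·0.428571=0.2857; V=0.000000+0.666667+0.285714=0.9524
k=2 src: inc=0.285714, refl=0.285714·-0.333333=-0.0952; V=0.666667+0.285714+-0.095238=0.8571
k=3 load: inc=-0.095238, refl=-0.095238·0.428571=-0.0408; V=0.952381+-0.095238+-0.040816=0.8163
k=4 src: inc=-0.040816, refl=-0.040816·-0.333333=0.0136; V=0.857143+-0.040816+0.013605=0.8299
k=5 load: inc=0.013605, refl=0.013605·0.428571=0.0058; V=0.816327+0.013605+0.005831=0.8358
k=6 src: inc=0.005831, refl=0.005831·-0.333333=-0.0019; V=0.829932+0.005831+-0.001944=0.8338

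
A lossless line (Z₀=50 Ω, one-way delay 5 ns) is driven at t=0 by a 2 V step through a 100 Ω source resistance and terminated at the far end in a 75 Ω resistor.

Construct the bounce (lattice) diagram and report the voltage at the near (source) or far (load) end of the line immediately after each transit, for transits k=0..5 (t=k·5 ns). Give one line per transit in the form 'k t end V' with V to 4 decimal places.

Γ_L=0.200000, Γ_S=0.333333; launch V₁=2·50/150=0.666667
k=0 src: V=0.6667
k=1 load: inc=0.666667, refl=0.666667·0.200000=0.1333; V=0.000000+0.666667+0.133333=0.8000
k=2 src: inc=0.133333, refl=0.133333·0.333333=0.0444; V=0.666667+0.133333+0.044444=0.8444
k=3 load: inc=0.044444, refl=0.044444·0.200000=0.0089; V=0.800000+0.044444+0.008889=0.8533
k=4 src: inc=0.008889, refl=0.008889·0.333333=0.0030; V=0.844444+0.008889+0.002963=0.8563
k=5 load: inc=0.002963, refl=0.002963·0.200000=0.0006; V=0.853333+0.002963+0.000593=0.8569

0 0 source 0.6667
1 5 load 0.8000
2 10 source 0.8444
3 15 load 0.8533
4 20 source 0.8563
5 25 load 0.8569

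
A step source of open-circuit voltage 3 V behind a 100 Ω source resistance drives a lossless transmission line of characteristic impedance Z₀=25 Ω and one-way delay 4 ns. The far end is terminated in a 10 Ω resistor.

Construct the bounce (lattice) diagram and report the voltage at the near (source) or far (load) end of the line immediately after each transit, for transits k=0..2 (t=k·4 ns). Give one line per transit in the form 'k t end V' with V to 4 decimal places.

Γ_L=-0.428571, Γ_S=0.600000; launch V₁=3·25/125=0.600000
k=0 src: V=0.6000
k=1 load: inc=0.600000, refl=0.600000·-0.428571=-0.2571; V=0.000000+0.600000+-0.257143=0.3429
k=2 src: inc=-0.257143, refl=-0.257143·0.600000=-0.1543; V=0.600000+-0.257143+-0.154286=0.1886

0 0 source 0.6000
1 4 load 0.3429
2 8 source 0.1886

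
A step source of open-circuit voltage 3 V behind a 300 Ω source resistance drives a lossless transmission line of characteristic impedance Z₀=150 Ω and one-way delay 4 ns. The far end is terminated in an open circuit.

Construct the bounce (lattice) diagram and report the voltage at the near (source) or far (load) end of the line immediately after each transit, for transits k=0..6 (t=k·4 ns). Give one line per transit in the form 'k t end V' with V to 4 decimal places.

0 0 source 1.0000
1 4 load 2.0000
2 8 source 2.3333
3 12 load 2.6667
4 16 source 2.7778
5 20 load 2.8889
6 24 source 2.9259

Γ_L=1.000000, Γ_S=0.333333; launch V₁=3·150/450=1.000000
k=0 src: V=1.0000
k=1 load: inc=1.000000, refl=1.000000·1.000000=1.0000; V=0.000000+1.000000+1.000000=2.0000
k=2 src: inc=1.000000, refl=1.000000·0.333333=0.3333; V=1.000000+1.000000+0.333333=2.3333
k=3 load: inc=0.333333, refl=0.333333·1.000000=0.3333; V=2.000000+0.333333+0.333333=2.6667
k=4 src: inc=0.333333, refl=0.333333·0.333333=0.1111; V=2.333333+0.333333+0.111111=2.7778
k=5 load: inc=0.111111, refl=0.111111·1.000000=0.1111; V=2.666667+0.111111+0.111111=2.8889
k=6 src: inc=0.111111, refl=0.111111·0.333333=0.0370; V=2.777778+0.111111+0.037037=2.9259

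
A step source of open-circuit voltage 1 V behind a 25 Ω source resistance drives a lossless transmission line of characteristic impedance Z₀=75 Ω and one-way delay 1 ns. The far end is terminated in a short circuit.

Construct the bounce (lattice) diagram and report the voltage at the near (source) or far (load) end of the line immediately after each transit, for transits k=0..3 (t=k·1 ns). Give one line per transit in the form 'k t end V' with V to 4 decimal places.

Γ_L=-1.000000, Γ_S=-0.500000; launch V₁=1·75/100=0.750000
k=0 src: V=0.7500
k=1 load: inc=0.750000, refl=0.750000·-1.000000=-0.7500; V=0.000000+0.750000+-0.750000=0.0000
k=2 src: inc=-0.750000, refl=-0.750000·-0.500000=0.3750; V=0.750000+-0.750000+0.375000=0.3750
k=3 load: inc=0.375000, refl=0.375000·-1.000000=-0.3750; V=0.000000+0.375000+-0.375000=0.0000

0 0 source 0.7500
1 1 load 0.0000
2 2 source 0.3750
3 3 load 0.0000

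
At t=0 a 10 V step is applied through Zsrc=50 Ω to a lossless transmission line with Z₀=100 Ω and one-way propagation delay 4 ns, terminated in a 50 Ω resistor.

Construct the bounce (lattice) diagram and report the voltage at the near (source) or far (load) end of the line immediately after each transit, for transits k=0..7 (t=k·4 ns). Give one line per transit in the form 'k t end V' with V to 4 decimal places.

Γ_L=-0.333333, Γ_S=-0.333333; launch V₁=10·100/150=6.666667
k=0 src: V=6.6667
k=1 load: inc=6.666667, refl=6.666667·-0.333333=-2.2222; V=0.000000+6.666667+-2.222222=4.4444
k=2 src: inc=-2.222222, refl=-2.222222·-0.333333=0.7407; V=6.666667+-2.222222+0.740741=5.1852
k=3 load: inc=0.740741, refl=0.740741·-0.333333=-0.2469; V=4.444444+0.740741+-0.246914=4.9383
k=4 src: inc=-0.246914, refl=-0.246914·-0.333333=0.0823; V=5.185185+-0.246914+0.082305=5.0206
k=5 load: inc=0.082305, refl=0.082305·-0.333333=-0.0274; V=4.938272+0.082305+-0.027435=4.9931
k=6 src: inc=-0.027435, refl=-0.027435·-0.333333=0.0091; V=5.020576+-0.027435+0.009145=5.0023
k=7 load: inc=0.009145, refl=0.009145·-0.333333=-0.0030; V=4.993141+0.009145+-0.003048=4.9992

0 0 source 6.6667
1 4 load 4.4444
2 8 source 5.1852
3 12 load 4.9383
4 16 source 5.0206
5 20 load 4.9931
6 24 source 5.0023
7 28 load 4.9992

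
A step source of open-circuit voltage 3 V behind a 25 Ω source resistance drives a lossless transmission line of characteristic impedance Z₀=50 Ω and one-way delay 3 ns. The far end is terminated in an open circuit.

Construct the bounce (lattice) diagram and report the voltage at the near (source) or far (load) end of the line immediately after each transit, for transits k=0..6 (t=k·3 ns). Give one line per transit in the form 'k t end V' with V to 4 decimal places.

0 0 source 2.0000
1 3 load 4.0000
2 6 source 3.3333
3 9 load 2.6667
4 12 source 2.8889
5 15 load 3.1111
6 18 source 3.0370

Γ_L=1.000000, Γ_S=-0.333333; launch V₁=3·50/75=2.000000
k=0 src: V=2.0000
k=1 load: inc=2.000000, refl=2.000000·1.000000=2.0000; V=0.000000+2.000000+2.000000=4.0000
k=2 src: inc=2.000000, refl=2.000000·-0.333333=-0.6667; V=2.000000+2.000000+-0.666667=3.3333
k=3 load: inc=-0.666667, refl=-0.666667·1.000000=-0.6667; V=4.000000+-0.666667+-0.666667=2.6667
k=4 src: inc=-0.666667, refl=-0.666667·-0.333333=0.2222; V=3.333333+-0.666667+0.222222=2.8889
k=5 load: inc=0.222222, refl=0.222222·1.000000=0.2222; V=2.666667+0.222222+0.222222=3.1111
k=6 src: inc=0.222222, refl=0.222222·-0.333333=-0.0741; V=2.888889+0.222222+-0.074074=3.0370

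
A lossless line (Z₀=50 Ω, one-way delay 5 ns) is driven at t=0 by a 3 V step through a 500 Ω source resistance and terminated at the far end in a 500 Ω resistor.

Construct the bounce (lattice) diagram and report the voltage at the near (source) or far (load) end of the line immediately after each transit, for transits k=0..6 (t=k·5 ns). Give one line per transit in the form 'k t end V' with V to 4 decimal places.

0 0 source 0.2727
1 5 load 0.4959
2 10 source 0.6784
3 15 load 0.8278
4 20 source 0.9500
5 25 load 1.0500
6 30 source 1.1318

Γ_L=0.818182, Γ_S=0.818182; launch V₁=3·50/550=0.272727
k=0 src: V=0.2727
k=1 load: inc=0.272727, refl=0.272727·0.818182=0.2231; V=0.000000+0.272727+0.223140=0.4959
k=2 src: inc=0.223140, refl=0.223140·0.818182=0.1826; V=0.272727+0.223140+0.182569=0.6784
k=3 load: inc=0.182569, refl=0.182569·0.818182=0.1494; V=0.495868+0.182569+0.149375=0.8278
k=4 src: inc=0.149375, refl=0.149375·0.818182=0.1222; V=0.678437+0.149375+0.122216=0.9500
k=5 load: inc=0.122216, refl=0.122216·0.818182=0.1000; V=0.827812+0.122216+0.099995=1.0500
k=6 src: inc=0.099995, refl=0.099995·0.818182=0.0818; V=0.950028+0.099995+0.081814=1.1318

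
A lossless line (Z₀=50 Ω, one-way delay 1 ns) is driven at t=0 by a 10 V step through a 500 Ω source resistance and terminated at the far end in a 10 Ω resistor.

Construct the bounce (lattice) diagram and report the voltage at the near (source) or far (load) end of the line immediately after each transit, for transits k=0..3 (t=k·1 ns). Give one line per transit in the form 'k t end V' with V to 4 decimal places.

Γ_L=-0.666667, Γ_S=0.818182; launch V₁=10·50/550=0.909091
k=0 src: V=0.9091
k=1 load: inc=0.909091, refl=0.909091·-0.666667=-0.6061; V=0.000000+0.909091+-0.606061=0.3030
k=2 src: inc=-0.606061, refl=-0.606061·0.818182=-0.4959; V=0.909091+-0.606061+-0.495868=-0.1928
k=3 load: inc=-0.495868, refl=-0.495868·-0.666667=0.3306; V=0.303030+-0.495868+0.330579=0.1377

0 0 source 0.9091
1 1 load 0.3030
2 2 source -0.1928
3 3 load 0.1377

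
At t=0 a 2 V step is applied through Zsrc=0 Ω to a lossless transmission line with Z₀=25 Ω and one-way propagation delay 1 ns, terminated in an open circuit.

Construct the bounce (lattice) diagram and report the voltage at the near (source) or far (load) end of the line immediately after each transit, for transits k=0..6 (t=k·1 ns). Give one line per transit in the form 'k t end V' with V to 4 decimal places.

Γ_L=1.000000, Γ_S=-1.000000; launch V₁=2·25/25=2.000000
k=0 src: V=2.0000
k=1 load: inc=2.000000, refl=2.000000·1.000000=2.0000; V=0.000000+2.000000+2.000000=4.0000
k=2 src: inc=2.000000, refl=2.000000·-1.000000=-2.0000; V=2.000000+2.000000+-2.000000=2.0000
k=3 load: inc=-2.000000, refl=-2.000000·1.000000=-2.0000; V=4.000000+-2.000000+-2.000000=0.0000
k=4 src: inc=-2.000000, refl=-2.000000·-1.000000=2.0000; V=2.000000+-2.000000+2.000000=2.0000
k=5 load: inc=2.000000, refl=2.000000·1.000000=2.0000; V=0.000000+2.000000+2.000000=4.0000
k=6 src: inc=2.000000, refl=2.000000·-1.000000=-2.0000; V=2.000000+2.000000+-2.000000=2.0000

0 0 source 2.0000
1 1 load 4.0000
2 2 source 2.0000
3 3 load 0.0000
4 4 source 2.0000
5 5 load 4.0000
6 6 source 2.0000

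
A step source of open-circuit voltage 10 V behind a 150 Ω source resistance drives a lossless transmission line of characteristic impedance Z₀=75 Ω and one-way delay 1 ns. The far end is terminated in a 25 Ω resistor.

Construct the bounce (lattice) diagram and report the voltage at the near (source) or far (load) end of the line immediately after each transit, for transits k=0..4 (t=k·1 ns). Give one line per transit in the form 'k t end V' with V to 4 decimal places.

0 0 source 3.3333
1 1 load 1.6667
2 2 source 1.1111
3 3 load 1.3889
4 4 source 1.4815

Γ_L=-0.500000, Γ_S=0.333333; launch V₁=10·75/225=3.333333
k=0 src: V=3.3333
k=1 load: inc=3.333333, refl=3.333333·-0.500000=-1.6667; V=0.000000+3.333333+-1.666667=1.6667
k=2 src: inc=-1.666667, refl=-1.666667·0.333333=-0.5556; V=3.333333+-1.666667+-0.555556=1.1111
k=3 load: inc=-0.555556, refl=-0.555556·-0.500000=0.2778; V=1.666667+-0.555556+0.277778=1.3889
k=4 src: inc=0.277778, refl=0.277778·0.333333=0.0926; V=1.111111+0.277778+0.092593=1.4815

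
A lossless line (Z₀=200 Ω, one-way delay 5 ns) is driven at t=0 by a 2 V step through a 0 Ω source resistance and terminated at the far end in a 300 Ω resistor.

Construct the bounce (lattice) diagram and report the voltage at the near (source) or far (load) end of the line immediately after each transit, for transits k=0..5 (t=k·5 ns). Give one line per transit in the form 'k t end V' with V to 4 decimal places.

0 0 source 2.0000
1 5 load 2.4000
2 10 source 2.0000
3 15 load 1.9200
4 20 source 2.0000
5 25 load 2.0160

Γ_L=0.200000, Γ_S=-1.000000; launch V₁=2·200/200=2.000000
k=0 src: V=2.0000
k=1 load: inc=2.000000, refl=2.000000·0.200000=0.4000; V=0.000000+2.000000+0.400000=2.4000
k=2 src: inc=0.400000, refl=0.400000·-1.000000=-0.4000; V=2.000000+0.400000+-0.400000=2.0000
k=3 load: inc=-0.400000, refl=-0.400000·0.200000=-0.0800; V=2.400000+-0.400000+-0.080000=1.9200
k=4 src: inc=-0.080000, refl=-0.080000·-1.000000=0.0800; V=2.000000+-0.080000+0.080000=2.0000
k=5 load: inc=0.080000, refl=0.080000·0.200000=0.0160; V=1.920000+0.080000+0.016000=2.0160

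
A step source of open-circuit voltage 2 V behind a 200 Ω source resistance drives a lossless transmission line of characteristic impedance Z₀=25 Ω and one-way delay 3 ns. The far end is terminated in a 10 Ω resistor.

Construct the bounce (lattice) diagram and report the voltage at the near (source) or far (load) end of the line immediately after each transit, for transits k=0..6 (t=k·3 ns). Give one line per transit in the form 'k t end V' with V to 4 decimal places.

0 0 source 0.2222
1 3 load 0.1270
2 6 source 0.0529
3 9 load 0.0847
4 12 source 0.1093
5 15 load 0.0988
6 18 source 0.0905

Γ_L=-0.428571, Γ_S=0.777778; launch V₁=2·25/225=0.222222
k=0 src: V=0.2222
k=1 load: inc=0.222222, refl=0.222222·-0.428571=-0.0952; V=0.000000+0.222222+-0.095238=0.1270
k=2 src: inc=-0.095238, refl=-0.095238·0.777778=-0.0741; V=0.222222+-0.095238+-0.074074=0.0529
k=3 load: inc=-0.074074, refl=-0.074074·-0.428571=0.0317; V=0.126984+-0.074074+0.031746=0.0847
k=4 src: inc=0.031746, refl=0.031746·0.777778=0.0247; V=0.052910+0.031746+0.024691=0.1093
k=5 load: inc=0.024691, refl=0.024691·-0.428571=-0.0106; V=0.084656+0.024691+-0.010582=0.0988
k=6 src: inc=-0.010582, refl=-0.010582·0.777778=-0.0082; V=0.109347+-0.010582+-0.008230=0.0905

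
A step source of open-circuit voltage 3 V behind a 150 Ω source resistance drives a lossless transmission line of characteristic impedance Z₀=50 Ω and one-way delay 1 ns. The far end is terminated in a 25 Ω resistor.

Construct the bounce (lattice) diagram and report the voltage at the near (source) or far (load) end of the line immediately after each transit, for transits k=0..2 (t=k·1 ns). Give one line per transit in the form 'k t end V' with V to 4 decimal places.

0 0 source 0.7500
1 1 load 0.5000
2 2 source 0.3750

Γ_L=-0.333333, Γ_S=0.500000; launch V₁=3·50/200=0.750000
k=0 src: V=0.7500
k=1 load: inc=0.750000, refl=0.750000·-0.333333=-0.2500; V=0.000000+0.750000+-0.250000=0.5000
k=2 src: inc=-0.250000, refl=-0.250000·0.500000=-0.1250; V=0.750000+-0.250000+-0.125000=0.3750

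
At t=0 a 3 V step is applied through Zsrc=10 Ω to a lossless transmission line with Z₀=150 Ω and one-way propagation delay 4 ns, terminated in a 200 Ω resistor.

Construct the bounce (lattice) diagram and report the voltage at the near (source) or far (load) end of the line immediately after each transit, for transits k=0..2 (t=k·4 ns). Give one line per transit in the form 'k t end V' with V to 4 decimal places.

Γ_L=0.142857, Γ_S=-0.875000; launch V₁=3·150/160=2.812500
k=0 src: V=2.8125
k=1 load: inc=2.812500, refl=2.812500·0.142857=0.4018; V=0.000000+2.812500+0.401786=3.2143
k=2 src: inc=0.401786, refl=0.401786·-0.875000=-0.3516; V=2.812500+0.401786+-0.351562=2.8627

0 0 source 2.8125
1 4 load 3.2143
2 8 source 2.8627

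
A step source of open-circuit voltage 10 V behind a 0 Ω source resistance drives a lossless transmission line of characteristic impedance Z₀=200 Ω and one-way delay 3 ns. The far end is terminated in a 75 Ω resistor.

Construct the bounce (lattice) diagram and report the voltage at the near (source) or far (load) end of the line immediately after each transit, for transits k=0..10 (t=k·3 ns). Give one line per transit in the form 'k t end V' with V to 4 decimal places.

Γ_L=-0.454545, Γ_S=-1.000000; launch V₁=10·200/200=10.000000
k=0 src: V=10.0000
k=1 load: inc=10.000000, refl=10.000000·-0.454545=-4.5455; V=0.000000+10.000000+-4.545455=5.4545
k=2 src: inc=-4.545455, refl=-4.545455·-1.000000=4.5455; V=10.000000+-4.545455+4.545455=10.0000
k=3 load: inc=4.545455, refl=4.545455·-0.454545=-2.0661; V=5.454545+4.545455+-2.066116=7.9339
k=4 src: inc=-2.066116, refl=-2.066116·-1.000000=2.0661; V=10.000000+-2.066116+2.066116=10.0000
k=5 load: inc=2.066116, refl=2.066116·-0.454545=-0.9391; V=7.933884+2.066116+-0.939144=9.0609
k=6 src: inc=-0.939144, refl=-0.939144·-1.000000=0.9391; V=10.000000+-0.939144+0.939144=10.0000
k=7 load: inc=0.939144, refl=0.939144·-0.454545=-0.4269; V=9.060856+0.939144+-0.426883=9.5731
k=8 src: inc=-0.426883, refl=-0.426883·-1.000000=0.4269; V=10.000000+-0.426883+0.426883=10.0000
k=9 load: inc=0.426883, refl=0.426883·-0.454545=-0.1940; V=9.573117+0.426883+-0.194038=9.8060
k=10 src: inc=-0.194038, refl=-0.194038·-1.000000=0.1940; V=10.000000+-0.194038+0.194038=10.0000

0 0 source 10.0000
1 3 load 5.4545
2 6 source 10.0000
3 9 load 7.9339
4 12 source 10.0000
5 15 load 9.0609
6 18 source 10.0000
7 21 load 9.5731
8 24 source 10.0000
9 27 load 9.8060
10 30 source 10.0000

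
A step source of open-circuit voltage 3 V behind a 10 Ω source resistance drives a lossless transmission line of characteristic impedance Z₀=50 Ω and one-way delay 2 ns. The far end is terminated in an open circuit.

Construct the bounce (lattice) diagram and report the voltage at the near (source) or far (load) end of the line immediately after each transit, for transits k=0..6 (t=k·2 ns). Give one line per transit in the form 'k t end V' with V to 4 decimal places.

Γ_L=1.000000, Γ_S=-0.666667; launch V₁=3·50/60=2.500000
k=0 src: V=2.5000
k=1 load: inc=2.500000, refl=2.500000·1.000000=2.5000; V=0.000000+2.500000+2.500000=5.0000
k=2 src: inc=2.500000, refl=2.500000·-0.666667=-1.6667; V=2.500000+2.500000+-1.666667=3.3333
k=3 load: inc=-1.666667, refl=-1.666667·1.000000=-1.6667; V=5.000000+-1.666667+-1.666667=1.6667
k=4 src: inc=-1.666667, refl=-1.666667·-0.666667=1.1111; V=3.333333+-1.666667+1.111111=2.7778
k=5 load: inc=1.111111, refl=1.111111·1.000000=1.1111; V=1.666667+1.111111+1.111111=3.8889
k=6 src: inc=1.111111, refl=1.111111·-0.666667=-0.7407; V=2.777778+1.111111+-0.740741=3.1481

0 0 source 2.5000
1 2 load 5.0000
2 4 source 3.3333
3 6 load 1.6667
4 8 source 2.7778
5 10 load 3.8889
6 12 source 3.1481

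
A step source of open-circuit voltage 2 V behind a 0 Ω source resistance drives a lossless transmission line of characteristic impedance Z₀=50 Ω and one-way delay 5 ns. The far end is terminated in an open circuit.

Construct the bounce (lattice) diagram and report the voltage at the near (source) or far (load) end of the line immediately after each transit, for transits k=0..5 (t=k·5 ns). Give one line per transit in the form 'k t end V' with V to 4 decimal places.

0 0 source 2.0000
1 5 load 4.0000
2 10 source 2.0000
3 15 load 0.0000
4 20 source 2.0000
5 25 load 4.0000

Γ_L=1.000000, Γ_S=-1.000000; launch V₁=2·50/50=2.000000
k=0 src: V=2.0000
k=1 load: inc=2.000000, refl=2.000000·1.000000=2.0000; V=0.000000+2.000000+2.000000=4.0000
k=2 src: inc=2.000000, refl=2.000000·-1.000000=-2.0000; V=2.000000+2.000000+-2.000000=2.0000
k=3 load: inc=-2.000000, refl=-2.000000·1.000000=-2.0000; V=4.000000+-2.000000+-2.000000=0.0000
k=4 src: inc=-2.000000, refl=-2.000000·-1.000000=2.0000; V=2.000000+-2.000000+2.000000=2.0000
k=5 load: inc=2.000000, refl=2.000000·1.000000=2.0000; V=0.000000+2.000000+2.000000=4.0000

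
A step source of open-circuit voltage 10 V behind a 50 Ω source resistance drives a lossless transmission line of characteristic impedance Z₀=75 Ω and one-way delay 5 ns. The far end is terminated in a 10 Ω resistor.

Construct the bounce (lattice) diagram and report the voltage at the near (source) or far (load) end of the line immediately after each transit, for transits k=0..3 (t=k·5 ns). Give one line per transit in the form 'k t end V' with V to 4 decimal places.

0 0 source 6.0000
1 5 load 1.4118
2 10 source 2.3294
3 15 load 1.6277

Γ_L=-0.764706, Γ_S=-0.200000; launch V₁=10·75/125=6.000000
k=0 src: V=6.0000
k=1 load: inc=6.000000, refl=6.000000·-0.764706=-4.5882; V=0.000000+6.000000+-4.588235=1.4118
k=2 src: inc=-4.588235, refl=-4.588235·-0.200000=0.9176; V=6.000000+-4.588235+0.917647=2.3294
k=3 load: inc=0.917647, refl=0.917647·-0.764706=-0.7017; V=1.411765+0.917647+-0.701730=1.6277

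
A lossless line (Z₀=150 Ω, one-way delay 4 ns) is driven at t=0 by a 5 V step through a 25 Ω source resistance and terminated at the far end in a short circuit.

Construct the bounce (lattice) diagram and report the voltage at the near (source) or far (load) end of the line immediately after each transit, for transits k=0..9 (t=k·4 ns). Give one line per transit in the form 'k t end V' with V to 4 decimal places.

Γ_L=-1.000000, Γ_S=-0.714286; launch V₁=5·150/175=4.285714
k=0 src: V=4.2857
k=1 load: inc=4.285714, refl=4.285714·-1.000000=-4.2857; V=0.000000+4.285714+-4.285714=0.0000
k=2 src: inc=-4.285714, refl=-4.285714·-0.714286=3.0612; V=4.285714+-4.285714+3.061224=3.0612
k=3 load: inc=3.061224, refl=3.061224·-1.000000=-3.0612; V=0.000000+3.061224+-3.061224=0.0000
k=4 src: inc=-3.061224, refl=-3.061224·-0.714286=2.1866; V=3.061224+-3.061224+2.186589=2.1866
k=5 load: inc=2.186589, refl=2.186589·-1.000000=-2.1866; V=0.000000+2.186589+-2.186589=0.0000
k=6 src: inc=-2.186589, refl=-2.186589·-0.714286=1.5618; V=2.186589+-2.186589+1.561849=1.5618
k=7 load: inc=1.561849, refl=1.561849·-1.000000=-1.5618; V=0.000000+1.561849+-1.561849=0.0000
k=8 src: inc=-1.561849, refl=-1.561849·-0.714286=1.1156; V=1.561849+-1.561849+1.115607=1.1156
k=9 load: inc=1.115607, refl=1.115607·-1.000000=-1.1156; V=0.000000+1.115607+-1.115607=0.0000

0 0 source 4.2857
1 4 load 0.0000
2 8 source 3.0612
3 12 load 0.0000
4 16 source 2.1866
5 20 load 0.0000
6 24 source 1.5618
7 28 load 0.0000
8 32 source 1.1156
9 36 load 0.0000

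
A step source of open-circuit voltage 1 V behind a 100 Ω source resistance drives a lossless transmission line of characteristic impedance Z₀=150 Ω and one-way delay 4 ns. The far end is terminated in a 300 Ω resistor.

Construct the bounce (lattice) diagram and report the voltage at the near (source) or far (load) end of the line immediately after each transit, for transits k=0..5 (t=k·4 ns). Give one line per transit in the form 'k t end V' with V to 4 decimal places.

0 0 source 0.6000
1 4 load 0.8000
2 8 source 0.7600
3 12 load 0.7467
4 16 source 0.7493
5 20 load 0.7502

Γ_L=0.333333, Γ_S=-0.200000; launch V₁=1·150/250=0.600000
k=0 src: V=0.6000
k=1 load: inc=0.600000, refl=0.600000·0.333333=0.2000; V=0.000000+0.600000+0.200000=0.8000
k=2 src: inc=0.200000, refl=0.200000·-0.200000=-0.0400; V=0.600000+0.200000+-0.040000=0.7600
k=3 load: inc=-0.040000, refl=-0.040000·0.333333=-0.0133; V=0.800000+-0.040000+-0.013333=0.7467
k=4 src: inc=-0.013333, refl=-0.013333·-0.200000=0.0027; V=0.760000+-0.013333+0.002667=0.7493
k=5 load: inc=0.002667, refl=0.002667·0.333333=0.0009; V=0.746667+0.002667+0.000889=0.7502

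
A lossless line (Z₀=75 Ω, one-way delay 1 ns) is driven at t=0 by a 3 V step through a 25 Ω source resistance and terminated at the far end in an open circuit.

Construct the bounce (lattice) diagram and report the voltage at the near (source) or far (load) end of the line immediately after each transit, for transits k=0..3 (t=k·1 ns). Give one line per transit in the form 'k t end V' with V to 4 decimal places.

0 0 source 2.2500
1 1 load 4.5000
2 2 source 3.3750
3 3 load 2.2500

Γ_L=1.000000, Γ_S=-0.500000; launch V₁=3·75/100=2.250000
k=0 src: V=2.2500
k=1 load: inc=2.250000, refl=2.250000·1.000000=2.2500; V=0.000000+2.250000+2.250000=4.5000
k=2 src: inc=2.250000, refl=2.250000·-0.500000=-1.1250; V=2.250000+2.250000+-1.125000=3.3750
k=3 load: inc=-1.125000, refl=-1.125000·1.000000=-1.1250; V=4.500000+-1.125000+-1.125000=2.2500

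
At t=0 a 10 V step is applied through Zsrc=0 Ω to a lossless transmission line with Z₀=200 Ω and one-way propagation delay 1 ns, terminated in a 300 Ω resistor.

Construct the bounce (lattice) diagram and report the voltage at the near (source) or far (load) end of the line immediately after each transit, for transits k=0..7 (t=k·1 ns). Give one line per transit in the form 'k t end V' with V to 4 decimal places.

0 0 source 10.0000
1 1 load 12.0000
2 2 source 10.0000
3 3 load 9.6000
4 4 source 10.0000
5 5 load 10.0800
6 6 source 10.0000
7 7 load 9.9840

Γ_L=0.200000, Γ_S=-1.000000; launch V₁=10·200/200=10.000000
k=0 src: V=10.0000
k=1 load: inc=10.000000, refl=10.000000·0.200000=2.0000; V=0.000000+10.000000+2.000000=12.0000
k=2 src: inc=2.000000, refl=2.000000·-1.000000=-2.0000; V=10.000000+2.000000+-2.000000=10.0000
k=3 load: inc=-2.000000, refl=-2.000000·0.200000=-0.4000; V=12.000000+-2.000000+-0.400000=9.6000
k=4 src: inc=-0.400000, refl=-0.400000·-1.000000=0.4000; V=10.000000+-0.400000+0.400000=10.0000
k=5 load: inc=0.400000, refl=0.400000·0.200000=0.0800; V=9.600000+0.400000+0.080000=10.0800
k=6 src: inc=0.080000, refl=0.080000·-1.000000=-0.0800; V=10.000000+0.080000+-0.080000=10.0000
k=7 load: inc=-0.080000, refl=-0.080000·0.200000=-0.0160; V=10.080000+-0.080000+-0.016000=9.9840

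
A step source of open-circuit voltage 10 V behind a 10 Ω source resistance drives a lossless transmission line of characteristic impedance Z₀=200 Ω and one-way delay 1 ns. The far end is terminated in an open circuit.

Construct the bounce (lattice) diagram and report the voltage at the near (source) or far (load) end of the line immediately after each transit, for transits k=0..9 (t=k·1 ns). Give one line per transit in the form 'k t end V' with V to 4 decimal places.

Γ_L=1.000000, Γ_S=-0.904762; launch V₁=10·200/210=9.523810
k=0 src: V=9.5238
k=1 load: inc=9.523810, refl=9.523810·1.000000=9.5238; V=0.000000+9.523810+9.523810=19.0476
k=2 src: inc=9.523810, refl=9.523810·-0.904762=-8.6168; V=9.523810+9.523810+-8.616780=10.4308
k=3 load: inc=-8.616780, refl=-8.616780·1.000000=-8.6168; V=19.047619+-8.616780+-8.616780=1.8141
k=4 src: inc=-8.616780, refl=-8.616780·-0.904762=7.7961; V=10.430839+-8.616780+7.796134=9.6102
k=5 load: inc=7.796134, refl=7.796134·1.000000=7.7961; V=1.814059+7.796134+7.796134=17.4063
k=6 src: inc=7.796134, refl=7.796134·-0.904762=-7.0536; V=9.610193+7.796134+-7.053645=10.3527
k=7 load: inc=-7.053645, refl=-7.053645·1.000000=-7.0536; V=17.406328+-7.053645+-7.053645=3.2990
k=8 src: inc=-7.053645, refl=-7.053645·-0.904762=6.3819; V=10.352682+-7.053645+6.381870=9.6809
k=9 load: inc=6.381870, refl=6.381870·1.000000=6.3819; V=3.299037+6.381870+6.381870=16.0628

0 0 source 9.5238
1 1 load 19.0476
2 2 source 10.4308
3 3 load 1.8141
4 4 source 9.6102
5 5 load 17.4063
6 6 source 10.3527
7 7 load 3.2990
8 8 source 9.6809
9 9 load 16.0628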